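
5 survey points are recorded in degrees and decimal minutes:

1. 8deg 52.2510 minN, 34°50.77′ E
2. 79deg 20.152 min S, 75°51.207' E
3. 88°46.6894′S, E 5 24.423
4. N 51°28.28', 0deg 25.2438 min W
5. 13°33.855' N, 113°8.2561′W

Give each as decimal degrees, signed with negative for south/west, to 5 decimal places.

1. 8.87085, 34.84617
2. -79.33587, 75.85345
3. -88.77816, 5.40705
4. 51.47133, -0.42073
5. 13.56425, -113.13760

Point 1:
  Latitude: 8 + 52.251/60 = 8.870850
  N → positive
  λ: 34 + 50.77/60 = 34.846167
  E → positive
Point 2:
  Lat: 79 + 20.152/60 = 79.335867
  S ⇒ negate
  Lon: 75 + 51.207/60 = 75.853450
  E → positive
Point 3:
  φ: 46.6894′ = 0.778157°; total 88.778157
  hemisphere S, so the sign is −
  Lon: 24.423′ = 0.407050°; total 5.407050
  E → positive
Point 4:
  Lat: 28.28′ = 0.471333°; total 51.471333
  N ⇒ keep positive
  Lon: 25.2438′ = 0.420730°; total 0.420730
  W → negative
Point 5:
  Latitude: 33.855′ = 0.564250°; total 13.564250
  N ⇒ keep positive
  Longitude: 8.2561′ = 0.137602°; total 113.137602
  hemisphere W, so the sign is −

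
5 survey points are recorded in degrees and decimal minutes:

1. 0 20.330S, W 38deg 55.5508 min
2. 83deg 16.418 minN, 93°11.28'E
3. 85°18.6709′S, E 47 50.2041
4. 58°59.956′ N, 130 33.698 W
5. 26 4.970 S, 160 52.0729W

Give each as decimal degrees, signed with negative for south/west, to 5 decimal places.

1. -0.33883, -38.92585
2. 83.27363, 93.18800
3. -85.31118, 47.83674
4. 58.99927, -130.56163
5. -26.08283, -160.86788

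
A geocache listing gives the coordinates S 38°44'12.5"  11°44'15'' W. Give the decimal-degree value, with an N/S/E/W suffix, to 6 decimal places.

38.736806° S, 11.737500° W

φ: 44′ + 12.5″ = 44.20833′; 38 + 44.20833/60 = 38.7368056
λ: 44′ + 15″ = 44.25000′; 11 + 44.25000/60 = 11.7375000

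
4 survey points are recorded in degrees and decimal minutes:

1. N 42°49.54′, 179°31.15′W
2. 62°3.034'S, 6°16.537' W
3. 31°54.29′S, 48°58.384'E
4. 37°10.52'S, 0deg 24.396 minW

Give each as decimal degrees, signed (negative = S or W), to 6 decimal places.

1. 42.825667, -179.519167
2. -62.050567, -6.275617
3. -31.904833, 48.973067
4. -37.175333, -0.406600

Point 1:
  Lat: 42 + 49.54/60 = 42.8256667
  N → positive
  λ: 179 + 31.15/60 = 179.5191667
  hemisphere W, so the sign is −
Point 2:
  Lat: 62 + 3.034/60 = 62.0505667
  hemisphere S, so the sign is −
  Lon: 6 + 16.537/60 = 6.2756167
  W ⇒ negate
Point 3:
  Lat: 54.29′ = 0.904833°; total 31.9048333
  S ⇒ negate
  Longitude: 48 + 58.384/60 = 48.9730667
  E → positive
Point 4:
  Lat: 10.52′ = 0.175333°; total 37.1753333
  hemisphere S, so the sign is −
  Lon: 0 + 24.396/60 = 0.4066000
  W ⇒ negate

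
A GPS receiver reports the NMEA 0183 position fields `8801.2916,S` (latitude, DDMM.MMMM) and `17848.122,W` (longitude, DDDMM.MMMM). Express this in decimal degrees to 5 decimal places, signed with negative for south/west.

φ: degrees = first 2 digits = 88, minutes = 1.2916; 88 + 1.2916/60 = 88.021527
S ⇒ negate
λ: degrees = first 3 digits = 178, minutes = 48.122; 178 + 48.122/60 = 178.802033
W ⇒ negate

-88.02153, -178.80203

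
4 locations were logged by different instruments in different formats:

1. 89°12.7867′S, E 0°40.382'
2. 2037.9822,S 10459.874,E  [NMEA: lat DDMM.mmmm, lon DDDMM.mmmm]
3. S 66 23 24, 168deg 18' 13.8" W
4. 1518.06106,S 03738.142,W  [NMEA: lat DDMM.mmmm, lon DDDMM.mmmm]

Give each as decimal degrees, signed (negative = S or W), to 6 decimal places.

Point 1:
  φ: 89 + 12.7867/60 = 89.2131117
  S ⇒ negate
  λ: 0 + 40.382/60 = 0.6730333
  E → positive
Point 2:
  φ: split at 2 digits → 20° and 37.9822′; 20 + 37.9822/60 = 20.6330367
  S → negative
  Longitude: split at 3 digits → 104° and 59.874′; 104 + 59.874/60 = 104.9979000
  E → positive
Point 3:
  Lat: 66° + 23/60 + 24/3600 = 66 + 0.383333 + 0.006667 = 66.3900000
  S → negative
  Lon: 168° + 18/60 + 13.8/3600 = 168 + 0.300000 + 0.003833 = 168.3038333
  hemisphere W, so the sign is −
Point 4:
  Lat: degrees = first 2 digits = 15, minutes = 18.06106; 15 + 18.06106/60 = 15.3010177
  S ⇒ negate
  Lon: degrees = first 3 digits = 37, minutes = 38.142; 37 + 38.142/60 = 37.6357000
  hemisphere W, so the sign is −

1. -89.213112, 0.673033
2. -20.633037, 104.997900
3. -66.390000, -168.303833
4. -15.301018, -37.635700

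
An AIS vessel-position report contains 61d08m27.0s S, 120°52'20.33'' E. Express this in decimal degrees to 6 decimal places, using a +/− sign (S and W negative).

Latitude: 8′ + 27″ = 8.45000′; 61 + 8.45000/60 = 61.1408333
S ⇒ negate
λ: 120 + 52/60 + 20.33/3600 = 120.8723139
E → positive

-61.140833, 120.872314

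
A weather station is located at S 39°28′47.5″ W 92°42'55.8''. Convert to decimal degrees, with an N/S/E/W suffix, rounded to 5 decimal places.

39.47986° S, 92.71550° W

Latitude: 39° + 28/60 + 47.5/3600 = 39 + 0.466667 + 0.013194 = 39.479861
Longitude: 92° + 42/60 + 55.8/3600 = 92 + 0.700000 + 0.015500 = 92.715500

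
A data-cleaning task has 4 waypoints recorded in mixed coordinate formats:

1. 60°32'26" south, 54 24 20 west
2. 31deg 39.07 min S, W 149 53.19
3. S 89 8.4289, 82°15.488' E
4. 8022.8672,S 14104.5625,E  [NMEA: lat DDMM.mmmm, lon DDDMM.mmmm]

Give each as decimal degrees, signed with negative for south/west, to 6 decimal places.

Point 1:
  Latitude: 60 + 32/60 + 26/3600 = 60.5405556
  S ⇒ negate
  Lon: 24′ + 20″ = 24.33333′; 54 + 24.33333/60 = 54.4055556
  hemisphere W, so the sign is −
Point 2:
  φ: 31 + 39.07/60 = 31.6511667
  S ⇒ negate
  Longitude: 149 + 53.19/60 = 149.8865000
  W ⇒ negate
Point 3:
  Lat: 89 + 8.4289/60 = 89.1404817
  hemisphere S, so the sign is −
  Lon: 15.488′ = 0.258133°; total 82.2581333
  E ⇒ keep positive
Point 4:
  Lat: split at 2 digits → 80° and 22.8672′; 80 + 22.8672/60 = 80.3811200
  hemisphere S, so the sign is −
  Longitude: split at 3 digits → 141° and 4.5625′; 141 + 4.5625/60 = 141.0760417
  E → positive

1. -60.540556, -54.405556
2. -31.651167, -149.886500
3. -89.140482, 82.258133
4. -80.381120, 141.076042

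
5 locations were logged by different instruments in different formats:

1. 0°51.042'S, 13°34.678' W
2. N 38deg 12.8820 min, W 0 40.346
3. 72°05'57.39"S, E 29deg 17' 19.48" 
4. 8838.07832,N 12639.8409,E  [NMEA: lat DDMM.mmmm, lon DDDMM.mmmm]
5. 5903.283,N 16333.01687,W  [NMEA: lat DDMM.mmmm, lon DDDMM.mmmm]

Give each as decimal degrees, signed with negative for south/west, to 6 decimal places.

Point 1:
  φ: 51.042′ = 0.850700°; total 0.8507000
  hemisphere S, so the sign is −
  Lon: 34.678′ = 0.577967°; total 13.5779667
  hemisphere W, so the sign is −
Point 2:
  φ: 12.882′ = 0.214700°; total 38.2147000
  N → positive
  Lon: 40.346′ = 0.672433°; total 0.6724333
  W → negative
Point 3:
  Lat: 5′ + 57.39″ = 5.95650′; 72 + 5.95650/60 = 72.0992750
  S ⇒ negate
  λ: 29 + 17/60 + 19.48/3600 = 29.2887444
  E → positive
Point 4:
  Lat: split at 2 digits → 88° and 38.07832′; 88 + 38.07832/60 = 88.6346387
  N → positive
  Lon: degrees = first 3 digits = 126, minutes = 39.8409; 126 + 39.8409/60 = 126.6640150
  E → positive
Point 5:
  Latitude: degrees = first 2 digits = 59, minutes = 3.283; 59 + 3.283/60 = 59.0547167
  N → positive
  λ: split at 3 digits → 163° and 33.01687′; 163 + 33.01687/60 = 163.5502812
  W ⇒ negate

1. -0.850700, -13.577967
2. 38.214700, -0.672433
3. -72.099275, 29.288744
4. 88.634639, 126.664015
5. 59.054717, -163.550281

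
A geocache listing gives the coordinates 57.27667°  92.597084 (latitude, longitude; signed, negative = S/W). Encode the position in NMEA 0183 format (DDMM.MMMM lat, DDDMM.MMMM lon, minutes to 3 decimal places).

Latitude: fractional part 0.276670 → 16.60020 minutes
Longitude: 92° + 0.597084 × 60 = 92° 35.82504′

5716.600,N / 09235.825,E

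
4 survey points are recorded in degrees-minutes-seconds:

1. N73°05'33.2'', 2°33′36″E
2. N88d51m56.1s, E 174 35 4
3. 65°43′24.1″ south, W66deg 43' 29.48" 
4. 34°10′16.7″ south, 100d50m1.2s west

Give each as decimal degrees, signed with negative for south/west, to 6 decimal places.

Point 1:
  φ: 73° + 5/60 + 33.2/3600 = 73 + 0.083333 + 0.009222 = 73.0925556
  N → positive
  λ: 33′ + 36″ = 33.60000′; 2 + 33.60000/60 = 2.5600000
  E ⇒ keep positive
Point 2:
  φ: 88 + 51/60 + 56.1/3600 = 88.8655833
  N ⇒ keep positive
  Longitude: 35′ + 4″ = 35.06667′; 174 + 35.06667/60 = 174.5844444
  E → positive
Point 3:
  φ: 43′ + 24.1″ = 43.40167′; 65 + 43.40167/60 = 65.7233611
  S → negative
  Longitude: 66 + 43/60 + 29.48/3600 = 66.7248556
  W ⇒ negate
Point 4:
  φ: 10′ + 16.7″ = 10.27833′; 34 + 10.27833/60 = 34.1713056
  S ⇒ negate
  Longitude: 100° + 50/60 + 1.2/3600 = 100 + 0.833333 + 0.000333 = 100.8336667
  W ⇒ negate

1. 73.092556, 2.560000
2. 88.865583, 174.584444
3. -65.723361, -66.724856
4. -34.171306, -100.833667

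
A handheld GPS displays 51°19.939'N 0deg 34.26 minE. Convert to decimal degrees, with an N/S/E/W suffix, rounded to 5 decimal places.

51.33232° N, 0.57100° E

Latitude: 51 + 19.939/60 = 51.332317
λ: 34.26′ = 0.571000°; total 0.571000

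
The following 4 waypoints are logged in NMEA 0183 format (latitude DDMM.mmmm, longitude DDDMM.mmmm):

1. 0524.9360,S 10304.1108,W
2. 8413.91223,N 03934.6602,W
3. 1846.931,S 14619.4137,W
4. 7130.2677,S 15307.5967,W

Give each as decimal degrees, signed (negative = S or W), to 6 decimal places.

Point 1:
  Lat: split at 2 digits → 05° and 24.936′; 5 + 24.936/60 = 5.4156000
  hemisphere S, so the sign is −
  Lon: split at 3 digits → 103° and 4.1108′; 103 + 4.1108/60 = 103.0685133
  W ⇒ negate
Point 2:
  φ: split at 2 digits → 84° and 13.91223′; 84 + 13.91223/60 = 84.2318705
  N → positive
  λ: degrees = first 3 digits = 39, minutes = 34.6602; 39 + 34.6602/60 = 39.5776700
  hemisphere W, so the sign is −
Point 3:
  Lat: degrees = first 2 digits = 18, minutes = 46.931; 18 + 46.931/60 = 18.7821833
  S → negative
  Lon: split at 3 digits → 146° and 19.4137′; 146 + 19.4137/60 = 146.3235617
  W ⇒ negate
Point 4:
  φ: split at 2 digits → 71° and 30.2677′; 71 + 30.2677/60 = 71.5044617
  hemisphere S, so the sign is −
  Lon: split at 3 digits → 153° and 7.5967′; 153 + 7.5967/60 = 153.1266117
  hemisphere W, so the sign is −

1. -5.415600, -103.068513
2. 84.231871, -39.577670
3. -18.782183, -146.323562
4. -71.504462, -153.126612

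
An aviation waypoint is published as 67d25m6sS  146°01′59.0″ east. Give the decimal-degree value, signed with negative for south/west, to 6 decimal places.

-67.418333, 146.033056

Lat: 67° + 25/60 + 6/3600 = 67 + 0.416667 + 0.001667 = 67.4183333
hemisphere S, so the sign is −
Longitude: 146° + 1/60 + 59/3600 = 146 + 0.016667 + 0.016389 = 146.0330556
E ⇒ keep positive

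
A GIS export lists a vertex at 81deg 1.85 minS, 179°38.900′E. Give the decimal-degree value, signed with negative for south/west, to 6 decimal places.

Lat: 81 + 1.85/60 = 81.0308333
S ⇒ negate
λ: 179 + 38.9/60 = 179.6483333
E → positive

-81.030833, 179.648333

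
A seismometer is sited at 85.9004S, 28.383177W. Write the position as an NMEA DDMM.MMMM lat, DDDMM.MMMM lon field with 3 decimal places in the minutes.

8554.024,S / 02822.991,W

φ: minutes = (85.900400 − 85) × 60 = 54.02400
Lon: minutes = (28.383177 − 28) × 60 = 22.99062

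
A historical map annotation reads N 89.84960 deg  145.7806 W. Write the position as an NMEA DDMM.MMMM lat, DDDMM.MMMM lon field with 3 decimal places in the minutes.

8950.976,N / 14546.836,W

φ: fractional part 0.849600 → 50.97600 minutes
Longitude: 145° + 0.780600 × 60 = 145° 46.83600′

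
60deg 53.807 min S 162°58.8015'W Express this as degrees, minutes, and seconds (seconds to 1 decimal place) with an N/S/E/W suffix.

60°53′48.4″ S, 162°58′48.1″ W

Lat: 53.80700′ → 53′ and 0.80700 × 60 = 48.420″
λ: fractional minutes 0.80150 × 60 = 48.090″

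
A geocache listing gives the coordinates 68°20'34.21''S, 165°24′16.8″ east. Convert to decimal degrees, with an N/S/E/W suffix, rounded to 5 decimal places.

Latitude: 20′ + 34.21″ = 20.57017′; 68 + 20.57017/60 = 68.342836
Lon: 165 + 24/60 + 16.8/3600 = 165.404667

68.34284° S, 165.40467° E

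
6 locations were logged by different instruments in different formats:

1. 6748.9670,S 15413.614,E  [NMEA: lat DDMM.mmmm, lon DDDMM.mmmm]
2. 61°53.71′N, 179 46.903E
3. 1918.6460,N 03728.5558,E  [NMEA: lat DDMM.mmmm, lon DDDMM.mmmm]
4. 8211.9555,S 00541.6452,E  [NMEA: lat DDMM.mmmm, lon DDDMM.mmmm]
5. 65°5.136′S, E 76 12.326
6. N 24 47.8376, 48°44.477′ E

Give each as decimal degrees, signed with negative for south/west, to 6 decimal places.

1. -67.816117, 154.226900
2. 61.895167, 179.781717
3. 19.310767, 37.475930
4. -82.199258, 5.694087
5. -65.085600, 76.205433
6. 24.797293, 48.741283

Point 1:
  φ: split at 2 digits → 67° and 48.967′; 67 + 48.967/60 = 67.8161167
  S ⇒ negate
  λ: degrees = first 3 digits = 154, minutes = 13.614; 154 + 13.614/60 = 154.2269000
  E ⇒ keep positive
Point 2:
  Lat: 61 + 53.71/60 = 61.8951667
  N ⇒ keep positive
  λ: 179 + 46.903/60 = 179.7817167
  E ⇒ keep positive
Point 3:
  Latitude: degrees = first 2 digits = 19, minutes = 18.646; 19 + 18.646/60 = 19.3107667
  N ⇒ keep positive
  λ: split at 3 digits → 037° and 28.5558′; 37 + 28.5558/60 = 37.4759300
  E → positive
Point 4:
  Lat: degrees = first 2 digits = 82, minutes = 11.9555; 82 + 11.9555/60 = 82.1992583
  S → negative
  Lon: degrees = first 3 digits = 5, minutes = 41.6452; 5 + 41.6452/60 = 5.6940867
  E ⇒ keep positive
Point 5:
  Latitude: 65 + 5.136/60 = 65.0856000
  S ⇒ negate
  Lon: 12.326′ = 0.205433°; total 76.2054333
  E ⇒ keep positive
Point 6:
  φ: 24 + 47.8376/60 = 24.7972933
  N → positive
  Lon: 48 + 44.477/60 = 48.7412833
  E ⇒ keep positive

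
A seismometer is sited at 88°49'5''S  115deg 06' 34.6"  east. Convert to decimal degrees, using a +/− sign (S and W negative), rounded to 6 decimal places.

-88.818056, 115.109611

Lat: 88° + 49/60 + 5/3600 = 88 + 0.816667 + 0.001389 = 88.8180556
hemisphere S, so the sign is −
λ: 6′ + 34.6″ = 6.57667′; 115 + 6.57667/60 = 115.1096111
E ⇒ keep positive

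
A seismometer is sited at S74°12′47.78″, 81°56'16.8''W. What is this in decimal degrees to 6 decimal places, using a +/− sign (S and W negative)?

-74.213272, -81.938000

Lat: 12′ + 47.78″ = 12.79633′; 74 + 12.79633/60 = 74.2132722
hemisphere S, so the sign is −
Longitude: 56′ + 16.8″ = 56.28000′; 81 + 56.28000/60 = 81.9380000
W → negative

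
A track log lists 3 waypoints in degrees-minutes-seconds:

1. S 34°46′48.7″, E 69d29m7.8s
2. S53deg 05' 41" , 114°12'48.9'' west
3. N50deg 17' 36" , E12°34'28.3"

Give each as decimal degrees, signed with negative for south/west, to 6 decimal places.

Point 1:
  φ: 46′ + 48.7″ = 46.81167′; 34 + 46.81167/60 = 34.7801944
  S ⇒ negate
  Lon: 29′ + 7.8″ = 29.13000′; 69 + 29.13000/60 = 69.4855000
  E ⇒ keep positive
Point 2:
  Lat: 53 + 5/60 + 41/3600 = 53.0947222
  S → negative
  Longitude: 114° + 12/60 + 48.9/3600 = 114 + 0.200000 + 0.013583 = 114.2135833
  hemisphere W, so the sign is −
Point 3:
  Latitude: 50° + 17/60 + 36/3600 = 50 + 0.283333 + 0.010000 = 50.2933333
  N → positive
  λ: 12 + 34/60 + 28.3/3600 = 12.5745278
  E ⇒ keep positive

1. -34.780194, 69.485500
2. -53.094722, -114.213583
3. 50.293333, 12.574528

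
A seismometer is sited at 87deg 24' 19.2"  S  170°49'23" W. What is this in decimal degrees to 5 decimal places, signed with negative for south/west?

Lat: 24′ + 19.2″ = 24.32000′; 87 + 24.32000/60 = 87.405333
hemisphere S, so the sign is −
Longitude: 49′ + 23″ = 49.38333′; 170 + 49.38333/60 = 170.823056
W → negative

-87.40533, -170.82306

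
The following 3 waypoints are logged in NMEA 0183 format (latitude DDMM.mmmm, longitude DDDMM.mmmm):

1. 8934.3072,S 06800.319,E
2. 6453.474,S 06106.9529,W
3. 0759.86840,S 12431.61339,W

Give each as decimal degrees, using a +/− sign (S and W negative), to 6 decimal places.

Point 1:
  Lat: split at 2 digits → 89° and 34.3072′; 89 + 34.3072/60 = 89.5717867
  S ⇒ negate
  λ: split at 3 digits → 068° and 0.319′; 68 + 0.319/60 = 68.0053167
  E → positive
Point 2:
  Latitude: split at 2 digits → 64° and 53.474′; 64 + 53.474/60 = 64.8912333
  S → negative
  Lon: split at 3 digits → 061° and 6.9529′; 61 + 6.9529/60 = 61.1158817
  W ⇒ negate
Point 3:
  Latitude: degrees = first 2 digits = 7, minutes = 59.8684; 7 + 59.8684/60 = 7.9978067
  S → negative
  Lon: split at 3 digits → 124° and 31.61339′; 124 + 31.61339/60 = 124.5268898
  W ⇒ negate

1. -89.571787, 68.005317
2. -64.891233, -61.115882
3. -7.997807, -124.526890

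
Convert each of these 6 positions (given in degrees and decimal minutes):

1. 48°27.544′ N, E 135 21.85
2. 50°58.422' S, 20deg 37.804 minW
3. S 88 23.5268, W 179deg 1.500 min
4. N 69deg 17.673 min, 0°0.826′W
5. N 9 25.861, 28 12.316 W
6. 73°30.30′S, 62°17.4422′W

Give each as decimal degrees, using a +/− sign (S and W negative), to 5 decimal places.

1. 48.45907, 135.36417
2. -50.97370, -20.63007
3. -88.39211, -179.02500
4. 69.29455, -0.01377
5. 9.43102, -28.20527
6. -73.50500, -62.29070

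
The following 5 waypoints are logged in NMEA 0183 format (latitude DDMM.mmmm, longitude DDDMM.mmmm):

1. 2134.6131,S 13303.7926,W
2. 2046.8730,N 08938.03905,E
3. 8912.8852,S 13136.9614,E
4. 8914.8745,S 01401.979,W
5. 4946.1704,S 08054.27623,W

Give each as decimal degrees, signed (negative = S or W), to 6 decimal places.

Point 1:
  Latitude: split at 2 digits → 21° and 34.6131′; 21 + 34.6131/60 = 21.5768850
  hemisphere S, so the sign is −
  Longitude: split at 3 digits → 133° and 3.7926′; 133 + 3.7926/60 = 133.0632100
  hemisphere W, so the sign is −
Point 2:
  Latitude: split at 2 digits → 20° and 46.873′; 20 + 46.873/60 = 20.7812167
  N ⇒ keep positive
  Lon: degrees = first 3 digits = 89, minutes = 38.03905; 89 + 38.03905/60 = 89.6339842
  E → positive
Point 3:
  Latitude: split at 2 digits → 89° and 12.8852′; 89 + 12.8852/60 = 89.2147533
  hemisphere S, so the sign is −
  Longitude: degrees = first 3 digits = 131, minutes = 36.9614; 131 + 36.9614/60 = 131.6160233
  E ⇒ keep positive
Point 4:
  Latitude: split at 2 digits → 89° and 14.8745′; 89 + 14.8745/60 = 89.2479083
  S ⇒ negate
  λ: degrees = first 3 digits = 14, minutes = 1.979; 14 + 1.979/60 = 14.0329833
  W → negative
Point 5:
  φ: split at 2 digits → 49° and 46.1704′; 49 + 46.1704/60 = 49.7695067
  hemisphere S, so the sign is −
  λ: degrees = first 3 digits = 80, minutes = 54.27623; 80 + 54.27623/60 = 80.9046038
  W ⇒ negate

1. -21.576885, -133.063210
2. 20.781217, 89.633984
3. -89.214753, 131.616023
4. -89.247908, -14.032983
5. -49.769507, -80.904604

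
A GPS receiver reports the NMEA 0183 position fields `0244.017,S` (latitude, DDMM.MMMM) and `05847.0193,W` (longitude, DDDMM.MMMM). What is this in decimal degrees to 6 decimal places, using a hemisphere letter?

2.733617° S, 58.783655° W

Lat: degrees = first 2 digits = 2, minutes = 44.017; 2 + 44.017/60 = 2.7336167
Lon: degrees = first 3 digits = 58, minutes = 47.0193; 58 + 47.0193/60 = 58.7836550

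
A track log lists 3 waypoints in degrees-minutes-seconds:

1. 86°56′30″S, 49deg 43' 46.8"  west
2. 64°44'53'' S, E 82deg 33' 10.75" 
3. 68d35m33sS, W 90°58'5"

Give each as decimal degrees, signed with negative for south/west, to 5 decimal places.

1. -86.94167, -49.72967
2. -64.74806, 82.55299
3. -68.59250, -90.96806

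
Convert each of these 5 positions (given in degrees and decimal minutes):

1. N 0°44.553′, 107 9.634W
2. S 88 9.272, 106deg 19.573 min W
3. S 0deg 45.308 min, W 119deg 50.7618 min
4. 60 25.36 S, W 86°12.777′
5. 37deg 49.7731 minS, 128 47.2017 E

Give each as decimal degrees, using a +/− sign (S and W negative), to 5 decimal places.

Point 1:
  Latitude: 44.553′ = 0.742550°; total 0.742550
  N → positive
  Lon: 107 + 9.634/60 = 107.160567
  hemisphere W, so the sign is −
Point 2:
  Latitude: 9.272′ = 0.154533°; total 88.154533
  hemisphere S, so the sign is −
  Longitude: 106 + 19.573/60 = 106.326217
  W ⇒ negate
Point 3:
  Latitude: 0 + 45.308/60 = 0.755133
  S ⇒ negate
  Longitude: 50.7618′ = 0.846030°; total 119.846030
  hemisphere W, so the sign is −
Point 4:
  φ: 60 + 25.36/60 = 60.422667
  S ⇒ negate
  Lon: 12.777′ = 0.212950°; total 86.212950
  W ⇒ negate
Point 5:
  Latitude: 37 + 49.7731/60 = 37.829552
  S → negative
  Lon: 47.2017′ = 0.786695°; total 128.786695
  E ⇒ keep positive

1. 0.74255, -107.16057
2. -88.15453, -106.32622
3. -0.75513, -119.84603
4. -60.42267, -86.21295
5. -37.82955, 128.78670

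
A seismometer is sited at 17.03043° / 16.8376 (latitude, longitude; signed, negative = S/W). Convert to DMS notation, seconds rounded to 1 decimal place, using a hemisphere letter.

φ: whole degrees 17; 1.82580′ → 1′ and 49.548″
λ: 0.837600 × 60 = 50.25600′ → 50′, remainder × 60 = 15.360″

17°01′49.5″ N, 16°50′15.4″ E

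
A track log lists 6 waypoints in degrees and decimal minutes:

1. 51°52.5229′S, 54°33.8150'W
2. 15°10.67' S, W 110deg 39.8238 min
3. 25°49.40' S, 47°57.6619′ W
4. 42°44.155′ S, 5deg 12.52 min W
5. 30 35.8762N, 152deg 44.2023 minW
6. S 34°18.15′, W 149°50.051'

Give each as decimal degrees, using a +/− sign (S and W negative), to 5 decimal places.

Point 1:
  Latitude: 51 + 52.5229/60 = 51.875382
  hemisphere S, so the sign is −
  λ: 54 + 33.815/60 = 54.563583
  hemisphere W, so the sign is −
Point 2:
  Lat: 10.67′ = 0.177833°; total 15.177833
  hemisphere S, so the sign is −
  Longitude: 39.8238′ = 0.663730°; total 110.663730
  W → negative
Point 3:
  Latitude: 49.4′ = 0.823333°; total 25.823333
  S ⇒ negate
  Lon: 47 + 57.6619/60 = 47.961032
  W ⇒ negate
Point 4:
  φ: 42 + 44.155/60 = 42.735917
  hemisphere S, so the sign is −
  Longitude: 12.52′ = 0.208667°; total 5.208667
  W → negative
Point 5:
  φ: 35.8762′ = 0.597937°; total 30.597937
  N → positive
  Lon: 44.2023′ = 0.736705°; total 152.736705
  W ⇒ negate
Point 6:
  Lat: 18.15′ = 0.302500°; total 34.302500
  hemisphere S, so the sign is −
  λ: 50.051′ = 0.834183°; total 149.834183
  W ⇒ negate

1. -51.87538, -54.56358
2. -15.17783, -110.66373
3. -25.82333, -47.96103
4. -42.73592, -5.20867
5. 30.59794, -152.73671
6. -34.30250, -149.83418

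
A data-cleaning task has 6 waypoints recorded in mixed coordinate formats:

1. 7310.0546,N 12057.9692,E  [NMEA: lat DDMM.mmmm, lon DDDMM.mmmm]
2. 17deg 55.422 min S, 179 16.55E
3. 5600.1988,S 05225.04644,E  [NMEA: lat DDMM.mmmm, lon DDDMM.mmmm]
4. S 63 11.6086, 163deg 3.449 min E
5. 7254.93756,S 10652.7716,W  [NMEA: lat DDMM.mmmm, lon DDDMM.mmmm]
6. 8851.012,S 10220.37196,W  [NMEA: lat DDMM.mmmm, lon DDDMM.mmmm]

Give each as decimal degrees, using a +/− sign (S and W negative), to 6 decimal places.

Point 1:
  φ: split at 2 digits → 73° and 10.0546′; 73 + 10.0546/60 = 73.1675767
  N → positive
  Lon: split at 3 digits → 120° and 57.9692′; 120 + 57.9692/60 = 120.9661533
  E → positive
Point 2:
  Latitude: 55.422′ = 0.923700°; total 17.9237000
  S ⇒ negate
  Lon: 179 + 16.55/60 = 179.2758333
  E → positive
Point 3:
  φ: degrees = first 2 digits = 56, minutes = 0.1988; 56 + 0.1988/60 = 56.0033133
  S ⇒ negate
  Longitude: degrees = first 3 digits = 52, minutes = 25.04644; 52 + 25.04644/60 = 52.4174407
  E ⇒ keep positive
Point 4:
  φ: 11.6086′ = 0.193477°; total 63.1934767
  hemisphere S, so the sign is −
  λ: 163 + 3.449/60 = 163.0574833
  E ⇒ keep positive
Point 5:
  φ: split at 2 digits → 72° and 54.93756′; 72 + 54.93756/60 = 72.9156260
  S → negative
  λ: split at 3 digits → 106° and 52.7716′; 106 + 52.7716/60 = 106.8795267
  W → negative
Point 6:
  Latitude: split at 2 digits → 88° and 51.012′; 88 + 51.012/60 = 88.8502000
  S ⇒ negate
  Lon: split at 3 digits → 102° and 20.37196′; 102 + 20.37196/60 = 102.3395327
  W ⇒ negate

1. 73.167577, 120.966153
2. -17.923700, 179.275833
3. -56.003313, 52.417441
4. -63.193477, 163.057483
5. -72.915626, -106.879527
6. -88.850200, -102.339533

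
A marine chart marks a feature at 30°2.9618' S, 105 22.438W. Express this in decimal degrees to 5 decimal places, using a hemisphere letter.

Lat: 30 + 2.9618/60 = 30.049363
λ: 105 + 22.438/60 = 105.373967

30.04936° S, 105.37397° W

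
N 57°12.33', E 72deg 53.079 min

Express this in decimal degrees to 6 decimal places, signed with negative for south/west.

57.205500, 72.884650

Lat: 57 + 12.33/60 = 57.2055000
N → positive
Longitude: 53.079′ = 0.884650°; total 72.8846500
E → positive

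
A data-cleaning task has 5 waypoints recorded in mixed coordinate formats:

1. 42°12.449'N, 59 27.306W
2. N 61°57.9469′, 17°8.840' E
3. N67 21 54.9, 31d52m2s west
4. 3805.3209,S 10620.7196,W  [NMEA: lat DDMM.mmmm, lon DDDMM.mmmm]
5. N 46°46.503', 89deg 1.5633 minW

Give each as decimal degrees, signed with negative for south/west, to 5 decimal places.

1. 42.20748, -59.45510
2. 61.96578, 17.14733
3. 67.36525, -31.86722
4. -38.08868, -106.34533
5. 46.77505, -89.02606

Point 1:
  Lat: 12.449′ = 0.207483°; total 42.207483
  N ⇒ keep positive
  λ: 59 + 27.306/60 = 59.455100
  W → negative
Point 2:
  Lat: 57.9469′ = 0.965782°; total 61.965782
  N ⇒ keep positive
  λ: 8.84′ = 0.147333°; total 17.147333
  E ⇒ keep positive
Point 3:
  Latitude: 21′ + 54.9″ = 21.91500′; 67 + 21.91500/60 = 67.365250
  N → positive
  λ: 52′ + 2″ = 52.03333′; 31 + 52.03333/60 = 31.867222
  W ⇒ negate
Point 4:
  Lat: split at 2 digits → 38° and 5.3209′; 38 + 5.3209/60 = 38.088682
  S ⇒ negate
  Longitude: degrees = first 3 digits = 106, minutes = 20.7196; 106 + 20.7196/60 = 106.345327
  W ⇒ negate
Point 5:
  Latitude: 46 + 46.503/60 = 46.775050
  N ⇒ keep positive
  Longitude: 1.5633′ = 0.026055°; total 89.026055
  W → negative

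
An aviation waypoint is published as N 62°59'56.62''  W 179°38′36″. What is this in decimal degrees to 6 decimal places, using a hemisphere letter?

Latitude: 62° + 59/60 + 56.62/3600 = 62 + 0.983333 + 0.015728 = 62.9990611
Longitude: 179 + 38/60 + 36/3600 = 179.6433333

62.999061° N, 179.643333° W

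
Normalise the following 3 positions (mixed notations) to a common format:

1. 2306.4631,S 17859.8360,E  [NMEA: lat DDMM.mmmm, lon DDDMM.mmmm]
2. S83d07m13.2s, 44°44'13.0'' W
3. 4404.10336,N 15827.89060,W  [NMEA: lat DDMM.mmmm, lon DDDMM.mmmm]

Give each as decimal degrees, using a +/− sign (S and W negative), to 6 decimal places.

1. -23.107718, 178.997267
2. -83.120333, -44.736944
3. 44.068389, -158.464843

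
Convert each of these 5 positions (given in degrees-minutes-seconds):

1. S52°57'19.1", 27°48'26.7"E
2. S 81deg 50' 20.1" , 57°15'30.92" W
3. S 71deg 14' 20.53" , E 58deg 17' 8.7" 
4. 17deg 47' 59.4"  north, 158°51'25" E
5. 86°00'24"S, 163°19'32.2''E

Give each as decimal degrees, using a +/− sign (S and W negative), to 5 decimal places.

Point 1:
  Lat: 52 + 57/60 + 19.1/3600 = 52.955306
  hemisphere S, so the sign is −
  Lon: 48′ + 26.7″ = 48.44500′; 27 + 48.44500/60 = 27.807417
  E ⇒ keep positive
Point 2:
  φ: 81 + 50/60 + 20.1/3600 = 81.838917
  hemisphere S, so the sign is −
  Lon: 57 + 15/60 + 30.92/3600 = 57.258589
  hemisphere W, so the sign is −
Point 3:
  Latitude: 71 + 14/60 + 20.53/3600 = 71.239036
  S ⇒ negate
  Lon: 17′ + 8.7″ = 17.14500′; 58 + 17.14500/60 = 58.285750
  E → positive
Point 4:
  Latitude: 47′ + 59.4″ = 47.99000′; 17 + 47.99000/60 = 17.799833
  N → positive
  Longitude: 158° + 51/60 + 25/3600 = 158 + 0.850000 + 0.006944 = 158.856944
  E → positive
Point 5:
  φ: 86° + 0/60 + 24/3600 = 86 + 0.000000 + 0.006667 = 86.006667
  hemisphere S, so the sign is −
  Longitude: 19′ + 32.2″ = 19.53667′; 163 + 19.53667/60 = 163.325611
  E → positive

1. -52.95531, 27.80742
2. -81.83892, -57.25859
3. -71.23904, 58.28575
4. 17.79983, 158.85694
5. -86.00667, 163.32561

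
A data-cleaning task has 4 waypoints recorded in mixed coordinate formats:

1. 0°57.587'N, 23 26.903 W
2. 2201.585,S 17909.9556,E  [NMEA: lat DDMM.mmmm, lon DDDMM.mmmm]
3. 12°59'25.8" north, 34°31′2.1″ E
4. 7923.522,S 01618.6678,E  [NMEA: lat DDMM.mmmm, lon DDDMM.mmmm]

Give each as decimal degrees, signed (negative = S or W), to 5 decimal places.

Point 1:
  Latitude: 0 + 57.587/60 = 0.959783
  N ⇒ keep positive
  λ: 23 + 26.903/60 = 23.448383
  W → negative
Point 2:
  Latitude: degrees = first 2 digits = 22, minutes = 1.585; 22 + 1.585/60 = 22.026417
  S → negative
  Lon: split at 3 digits → 179° and 9.9556′; 179 + 9.9556/60 = 179.165927
  E → positive
Point 3:
  Lat: 12° + 59/60 + 25.8/3600 = 12 + 0.983333 + 0.007167 = 12.990500
  N → positive
  Longitude: 34° + 31/60 + 2.1/3600 = 34 + 0.516667 + 0.000583 = 34.517250
  E ⇒ keep positive
Point 4:
  Lat: split at 2 digits → 79° and 23.522′; 79 + 23.522/60 = 79.392033
  S → negative
  Lon: degrees = first 3 digits = 16, minutes = 18.6678; 16 + 18.6678/60 = 16.311130
  E → positive

1. 0.95978, -23.44838
2. -22.02642, 179.16593
3. 12.99050, 34.51725
4. -79.39203, 16.31113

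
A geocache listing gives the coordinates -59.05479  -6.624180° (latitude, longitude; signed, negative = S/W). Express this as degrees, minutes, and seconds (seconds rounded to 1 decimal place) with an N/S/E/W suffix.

Latitude is negative → S; |value| = 59.054790
Lat: whole degrees 59; 3.28740′ → 3′ and 17.244″
Longitude is negative → W; |value| = 6.624180
Longitude: whole degrees 6; 37.45080′ → 37′ and 27.048″

59°03′17.2″ S, 6°37′27.0″ W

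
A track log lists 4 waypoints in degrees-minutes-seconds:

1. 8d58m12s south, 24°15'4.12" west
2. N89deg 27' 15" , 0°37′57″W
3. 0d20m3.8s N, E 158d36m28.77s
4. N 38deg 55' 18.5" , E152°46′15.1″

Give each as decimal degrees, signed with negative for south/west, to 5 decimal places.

Point 1:
  Lat: 8 + 58/60 + 12/3600 = 8.970000
  S ⇒ negate
  Lon: 24 + 15/60 + 4.12/3600 = 24.251144
  W → negative
Point 2:
  Latitude: 89° + 27/60 + 15/3600 = 89 + 0.450000 + 0.004167 = 89.454167
  N → positive
  Longitude: 37′ + 57″ = 37.95000′; 0 + 37.95000/60 = 0.632500
  W ⇒ negate
Point 3:
  Latitude: 0° + 20/60 + 3.8/3600 = 0 + 0.333333 + 0.001056 = 0.334389
  N → positive
  Lon: 158° + 36/60 + 28.77/3600 = 158 + 0.600000 + 0.007992 = 158.607992
  E → positive
Point 4:
  Latitude: 38° + 55/60 + 18.5/3600 = 38 + 0.916667 + 0.005139 = 38.921806
  N → positive
  Longitude: 152° + 46/60 + 15.1/3600 = 152 + 0.766667 + 0.004194 = 152.770861
  E ⇒ keep positive

1. -8.97000, -24.25114
2. 89.45417, -0.63250
3. 0.33439, 158.60799
4. 38.92181, 152.77086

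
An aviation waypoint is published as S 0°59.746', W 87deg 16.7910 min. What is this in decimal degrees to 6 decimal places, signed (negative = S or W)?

-0.995767, -87.279850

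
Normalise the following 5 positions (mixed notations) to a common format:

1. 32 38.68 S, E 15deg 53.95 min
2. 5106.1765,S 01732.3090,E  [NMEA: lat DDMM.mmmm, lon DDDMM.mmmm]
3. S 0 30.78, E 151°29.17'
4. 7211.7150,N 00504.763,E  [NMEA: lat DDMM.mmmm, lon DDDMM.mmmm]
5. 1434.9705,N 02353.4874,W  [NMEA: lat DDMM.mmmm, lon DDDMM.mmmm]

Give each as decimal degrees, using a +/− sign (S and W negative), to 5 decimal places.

1. -32.64467, 15.89917
2. -51.10294, 17.53848
3. -0.51300, 151.48617
4. 72.19525, 5.07938
5. 14.58284, -23.89146

Point 1:
  φ: 38.68′ = 0.644667°; total 32.644667
  S → negative
  λ: 15 + 53.95/60 = 15.899167
  E → positive
Point 2:
  φ: degrees = first 2 digits = 51, minutes = 6.1765; 51 + 6.1765/60 = 51.102942
  S ⇒ negate
  λ: degrees = first 3 digits = 17, minutes = 32.309; 17 + 32.309/60 = 17.538483
  E ⇒ keep positive
Point 3:
  Latitude: 30.78′ = 0.513000°; total 0.513000
  hemisphere S, so the sign is −
  Longitude: 29.17′ = 0.486167°; total 151.486167
  E ⇒ keep positive
Point 4:
  Lat: degrees = first 2 digits = 72, minutes = 11.715; 72 + 11.715/60 = 72.195250
  N ⇒ keep positive
  Longitude: degrees = first 3 digits = 5, minutes = 4.763; 5 + 4.763/60 = 5.079383
  E → positive
Point 5:
  Lat: split at 2 digits → 14° and 34.9705′; 14 + 34.9705/60 = 14.582842
  N ⇒ keep positive
  Lon: split at 3 digits → 023° and 53.4874′; 23 + 53.4874/60 = 23.891457
  hemisphere W, so the sign is −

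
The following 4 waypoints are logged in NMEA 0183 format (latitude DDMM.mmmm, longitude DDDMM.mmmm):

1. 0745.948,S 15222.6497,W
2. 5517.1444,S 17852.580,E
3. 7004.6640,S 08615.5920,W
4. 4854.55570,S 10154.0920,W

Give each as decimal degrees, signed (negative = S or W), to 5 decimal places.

Point 1:
  φ: degrees = first 2 digits = 7, minutes = 45.948; 7 + 45.948/60 = 7.765800
  S → negative
  Lon: split at 3 digits → 152° and 22.6497′; 152 + 22.6497/60 = 152.377495
  hemisphere W, so the sign is −
Point 2:
  Latitude: degrees = first 2 digits = 55, minutes = 17.1444; 55 + 17.1444/60 = 55.285740
  S ⇒ negate
  Longitude: split at 3 digits → 178° and 52.58′; 178 + 52.58/60 = 178.876333
  E ⇒ keep positive
Point 3:
  φ: split at 2 digits → 70° and 4.664′; 70 + 4.664/60 = 70.077733
  S ⇒ negate
  λ: split at 3 digits → 086° and 15.592′; 86 + 15.592/60 = 86.259867
  W → negative
Point 4:
  Latitude: split at 2 digits → 48° and 54.5557′; 48 + 54.5557/60 = 48.909262
  S → negative
  λ: degrees = first 3 digits = 101, minutes = 54.092; 101 + 54.092/60 = 101.901533
  hemisphere W, so the sign is −

1. -7.76580, -152.37750
2. -55.28574, 178.87633
3. -70.07773, -86.25987
4. -48.90926, -101.90153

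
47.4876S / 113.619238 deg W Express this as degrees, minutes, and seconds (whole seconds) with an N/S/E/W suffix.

47°29′15″ S, 113°37′9″ W

φ: 0.487600 × 60 = 29.25600′ → 29′, remainder × 60 = 15.36″
Longitude: 0.619238 × 60 = 37.15428′ → 37′, remainder × 60 = 9.26″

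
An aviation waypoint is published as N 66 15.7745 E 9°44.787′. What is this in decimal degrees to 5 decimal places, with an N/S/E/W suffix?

Lat: 66 + 15.7745/60 = 66.262908
λ: 9 + 44.787/60 = 9.746450

66.26291° N, 9.74645° E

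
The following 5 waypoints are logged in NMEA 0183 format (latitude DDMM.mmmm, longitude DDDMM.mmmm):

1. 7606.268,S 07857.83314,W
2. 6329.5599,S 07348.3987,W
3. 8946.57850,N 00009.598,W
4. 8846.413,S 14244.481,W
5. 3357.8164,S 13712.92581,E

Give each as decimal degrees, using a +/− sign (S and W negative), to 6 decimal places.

1. -76.104467, -78.963886
2. -63.492665, -73.806645
3. 89.776308, -0.159967
4. -88.773550, -142.741350
5. -33.963607, 137.215430

Point 1:
  φ: degrees = first 2 digits = 76, minutes = 6.268; 76 + 6.268/60 = 76.1044667
  hemisphere S, so the sign is −
  λ: degrees = first 3 digits = 78, minutes = 57.83314; 78 + 57.83314/60 = 78.9638857
  W → negative
Point 2:
  Latitude: split at 2 digits → 63° and 29.5599′; 63 + 29.5599/60 = 63.4926650
  S → negative
  Lon: degrees = first 3 digits = 73, minutes = 48.3987; 73 + 48.3987/60 = 73.8066450
  W → negative
Point 3:
  Lat: split at 2 digits → 89° and 46.5785′; 89 + 46.5785/60 = 89.7763083
  N → positive
  Longitude: split at 3 digits → 000° and 9.598′; 0 + 9.598/60 = 0.1599667
  hemisphere W, so the sign is −
Point 4:
  φ: split at 2 digits → 88° and 46.413′; 88 + 46.413/60 = 88.7735500
  S → negative
  Lon: split at 3 digits → 142° and 44.481′; 142 + 44.481/60 = 142.7413500
  W → negative
Point 5:
  Lat: degrees = first 2 digits = 33, minutes = 57.8164; 33 + 57.8164/60 = 33.9636067
  hemisphere S, so the sign is −
  Longitude: degrees = first 3 digits = 137, minutes = 12.92581; 137 + 12.92581/60 = 137.2154302
  E → positive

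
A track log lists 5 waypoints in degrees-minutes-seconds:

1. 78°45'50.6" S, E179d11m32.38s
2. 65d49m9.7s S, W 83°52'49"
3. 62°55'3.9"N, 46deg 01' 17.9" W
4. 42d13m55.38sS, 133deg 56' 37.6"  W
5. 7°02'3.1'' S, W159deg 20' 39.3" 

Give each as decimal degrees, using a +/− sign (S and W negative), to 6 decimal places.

1. -78.764056, 179.192328
2. -65.819361, -83.880278
3. 62.917750, -46.021639
4. -42.232050, -133.943778
5. -7.034194, -159.344250

Point 1:
  φ: 78° + 45/60 + 50.6/3600 = 78 + 0.750000 + 0.014056 = 78.7640556
  hemisphere S, so the sign is −
  Lon: 179 + 11/60 + 32.38/3600 = 179.1923278
  E ⇒ keep positive
Point 2:
  φ: 65 + 49/60 + 9.7/3600 = 65.8193611
  S ⇒ negate
  λ: 83° + 52/60 + 49/3600 = 83 + 0.866667 + 0.013611 = 83.8802778
  W ⇒ negate
Point 3:
  φ: 62° + 55/60 + 3.9/3600 = 62 + 0.916667 + 0.001083 = 62.9177500
  N ⇒ keep positive
  Lon: 46° + 1/60 + 17.9/3600 = 46 + 0.016667 + 0.004972 = 46.0216389
  W → negative
Point 4:
  Lat: 42 + 13/60 + 55.38/3600 = 42.2320500
  S ⇒ negate
  Lon: 133 + 56/60 + 37.6/3600 = 133.9437778
  hemisphere W, so the sign is −
Point 5:
  Lat: 7° + 2/60 + 3.1/3600 = 7 + 0.033333 + 0.000861 = 7.0341944
  S → negative
  λ: 159° + 20/60 + 39.3/3600 = 159 + 0.333333 + 0.010917 = 159.3442500
  hemisphere W, so the sign is −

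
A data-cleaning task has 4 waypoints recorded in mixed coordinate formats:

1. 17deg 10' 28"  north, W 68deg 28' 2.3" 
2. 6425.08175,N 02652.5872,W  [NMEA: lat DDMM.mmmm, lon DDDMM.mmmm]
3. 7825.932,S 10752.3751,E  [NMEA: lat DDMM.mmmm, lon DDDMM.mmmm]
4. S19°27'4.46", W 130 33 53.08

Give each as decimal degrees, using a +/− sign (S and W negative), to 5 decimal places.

1. 17.17444, -68.46731
2. 64.41803, -26.87645
3. -78.43220, 107.87292
4. -19.45124, -130.56474

Point 1:
  φ: 17° + 10/60 + 28/3600 = 17 + 0.166667 + 0.007778 = 17.174444
  N → positive
  Longitude: 68° + 28/60 + 2.3/3600 = 68 + 0.466667 + 0.000639 = 68.467306
  W ⇒ negate
Point 2:
  φ: degrees = first 2 digits = 64, minutes = 25.08175; 64 + 25.08175/60 = 64.418029
  N → positive
  λ: split at 3 digits → 026° and 52.5872′; 26 + 52.5872/60 = 26.876453
  W → negative
Point 3:
  Latitude: split at 2 digits → 78° and 25.932′; 78 + 25.932/60 = 78.432200
  hemisphere S, so the sign is −
  Longitude: degrees = first 3 digits = 107, minutes = 52.3751; 107 + 52.3751/60 = 107.872918
  E ⇒ keep positive
Point 4:
  Latitude: 19 + 27/60 + 4.46/3600 = 19.451239
  S ⇒ negate
  λ: 130 + 33/60 + 53.08/3600 = 130.564744
  W → negative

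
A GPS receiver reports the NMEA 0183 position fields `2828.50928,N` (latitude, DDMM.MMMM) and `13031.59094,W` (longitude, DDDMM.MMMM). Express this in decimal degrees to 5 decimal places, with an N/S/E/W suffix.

28.47515° N, 130.52652° W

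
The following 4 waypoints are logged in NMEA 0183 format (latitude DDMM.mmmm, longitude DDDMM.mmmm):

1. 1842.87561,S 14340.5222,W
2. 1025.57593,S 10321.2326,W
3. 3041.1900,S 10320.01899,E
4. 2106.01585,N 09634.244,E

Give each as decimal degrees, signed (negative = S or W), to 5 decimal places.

Point 1:
  Lat: split at 2 digits → 18° and 42.87561′; 18 + 42.87561/60 = 18.714594
  S → negative
  λ: degrees = first 3 digits = 143, minutes = 40.5222; 143 + 40.5222/60 = 143.675370
  W ⇒ negate
Point 2:
  Latitude: degrees = first 2 digits = 10, minutes = 25.57593; 10 + 25.57593/60 = 10.426266
  S ⇒ negate
  Lon: split at 3 digits → 103° and 21.2326′; 103 + 21.2326/60 = 103.353877
  W → negative
Point 3:
  φ: degrees = first 2 digits = 30, minutes = 41.19; 30 + 41.19/60 = 30.686500
  hemisphere S, so the sign is −
  λ: split at 3 digits → 103° and 20.01899′; 103 + 20.01899/60 = 103.333650
  E → positive
Point 4:
  Lat: degrees = first 2 digits = 21, minutes = 6.01585; 21 + 6.01585/60 = 21.100264
  N ⇒ keep positive
  λ: split at 3 digits → 096° and 34.244′; 96 + 34.244/60 = 96.570733
  E ⇒ keep positive

1. -18.71459, -143.67537
2. -10.42627, -103.35388
3. -30.68650, 103.33365
4. 21.10026, 96.57073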